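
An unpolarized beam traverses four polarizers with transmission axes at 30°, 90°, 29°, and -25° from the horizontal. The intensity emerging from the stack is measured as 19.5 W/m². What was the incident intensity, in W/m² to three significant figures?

Unpolarized light through the first polarizer → I₁ = ½ I₀, now polarized at 30°.
I₂ = I₁ cos²(90° − 30°) = 0.5 I₀ · cos²(60°) = 0.125 I₀.
I₃ = I₂ cos²(29° − 90°) = 0.125 I₀ · cos²(61°) = 0.02938 I₀.
I₄ = I₃ cos²(-25° − 29°) = 0.02938 I₀ · cos²(54°) = 0.01015 I₀.
So 19.5 W/m² = 0.01015 I₀, giving I₀ = 19.5/0.01015 = 1921 W/m².

I₀ ≈ 1920 W/m²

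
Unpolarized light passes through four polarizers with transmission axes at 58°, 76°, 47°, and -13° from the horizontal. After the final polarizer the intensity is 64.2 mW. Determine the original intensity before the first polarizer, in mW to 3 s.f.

Unpolarized light through the first polarizer → I₁ = ½ I₀, now polarized at 58°.
I₂ = I₁ cos²(76° − 58°) = 0.5 I₀ · cos²(18°) = 0.4523 I₀.
I₃ = I₂ cos²(47° − 76°) = 0.4523 I₀ · cos²(29°) = 0.346 I₀.
I₄ = I₃ cos²(-13° − 47°) = 0.346 I₀ · cos²(60°) = 0.08649 I₀.
So 64.2 mW = 0.08649 I₀, giving I₀ = 64.2/0.08649 = 742.3 mW.

I₀ ≈ 742 mW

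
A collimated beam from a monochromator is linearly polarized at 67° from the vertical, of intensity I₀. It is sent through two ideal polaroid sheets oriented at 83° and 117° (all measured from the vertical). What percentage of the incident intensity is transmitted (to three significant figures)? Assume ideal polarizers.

≈ 63.5%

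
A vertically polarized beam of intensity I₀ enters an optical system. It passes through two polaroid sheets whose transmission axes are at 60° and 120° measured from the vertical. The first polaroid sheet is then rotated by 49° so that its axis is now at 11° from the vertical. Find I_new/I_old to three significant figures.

I_new/I_old ≈ 1.63

Before rotation:
I₁ = I₀ cos²(60° − 0°) = I₀ cos²(60°) = 0.25 I₀.
I₂ = I₁ cos²(120° − 60°) = 0.25 I₀ · cos²(60°) = 0.0625 I₀.
After rotation:
I₁ = I₀ cos²(11° − 0°) = I₀ cos²(11°) = 0.9636 I₀.
Angle between axes 1 and 2: 71°. I₂ = 0.9636 I₀ · cos²(71°) = 0.1021 I₀.
Ratio = 0.1021 / 0.0625 = 1.634.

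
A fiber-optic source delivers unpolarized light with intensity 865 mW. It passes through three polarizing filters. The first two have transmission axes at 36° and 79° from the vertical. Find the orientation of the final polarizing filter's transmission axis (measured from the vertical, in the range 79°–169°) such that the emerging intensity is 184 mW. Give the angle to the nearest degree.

Unpolarized light through the first polarizer → I₁ = ½ I₀, now polarized at 36°.
I₂ = I₁ cos²(79° − 36°) = 0.5 I₀ · cos²(43°) = 0.2674 I₀.
Target fraction: 184 / 865 mW = 0.2127 of I₀.
Need I₃/I₀ = 0.2127, so cos²(θ − 79°) = 0.2127 / 0.2674 = 0.7954.
θ − 79° = arccos(√0.7954) = 26.9°, giving θ ≈ 79 + 26.9 = 105.9°.

θ ≈ 106°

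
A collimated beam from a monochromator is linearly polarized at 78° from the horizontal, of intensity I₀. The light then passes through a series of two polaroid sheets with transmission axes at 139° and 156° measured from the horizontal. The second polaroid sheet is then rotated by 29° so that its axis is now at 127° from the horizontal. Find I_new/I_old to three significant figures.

I_new/I_old ≈ 1.05

Before rotation:
I₁ = I₀ cos²(139° − 78°) = I₀ cos²(61°) = 0.235 I₀.
I₂ = I₁ cos²(156° − 139°) = 0.235 I₀ · cos²(17°) = 0.2149 I₀.
After rotation:
I₁ = I₀ cos²(139° − 78°) = I₀ cos²(61°) = 0.235 I₀.
I₂ = I₁ cos²(127° − 139°) = 0.235 I₀ · cos²(12°) = 0.2249 I₀.
Ratio = 0.2249 / 0.2149 = 1.046.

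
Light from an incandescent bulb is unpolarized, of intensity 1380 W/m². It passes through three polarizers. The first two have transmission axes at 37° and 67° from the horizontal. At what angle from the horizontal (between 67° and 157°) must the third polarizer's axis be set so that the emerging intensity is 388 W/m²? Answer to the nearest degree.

θ ≈ 97°

Unpolarized light through the first polarizer → I₁ = ½ I₀, now polarized at 37°.
I₂ = I₁ cos²(67° − 37°) = 0.5 I₀ · cos²(30°) = 0.375 I₀.
Target fraction: 388 / 1380 W/m² = 0.2812 of I₀.
Need I₃/I₀ = 0.2812, so cos²(θ − 67°) = 0.2812 / 0.375 = 0.7498.
θ − 67° = arccos(√0.7498) = 30.0°, giving θ ≈ 67 + 30.0 = 97.0°.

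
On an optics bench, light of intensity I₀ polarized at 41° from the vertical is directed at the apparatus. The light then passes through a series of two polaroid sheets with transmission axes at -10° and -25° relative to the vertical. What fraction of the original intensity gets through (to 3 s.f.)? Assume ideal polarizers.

≈ 0.370 I₀

I₁ = I₀ cos²(-10° − 41°) = I₀ cos²(51°) = 0.396 I₀.
I₂ = I₁ cos²(-25° + 10°) = 0.396 I₀ · cos²(15°) = 0.3695 I₀.
Transmitted fraction = 0.3695.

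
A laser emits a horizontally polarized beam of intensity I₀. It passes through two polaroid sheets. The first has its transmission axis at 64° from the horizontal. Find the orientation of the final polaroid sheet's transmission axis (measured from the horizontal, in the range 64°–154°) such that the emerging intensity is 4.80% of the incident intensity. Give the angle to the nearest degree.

θ ≈ 124°

By Malus's law, I₁ = I₀ cos²(64° − 0°) = I₀ cos²(64°) = 0.1922 I₀.
Need I₂/I₀ = 0.048, so cos²(θ − 64°) = 0.048 / 0.1922 = 0.2498.
θ − 64° = arccos(√0.2498) = 60.0°, giving θ ≈ 64 + 60.0 = 124.0°.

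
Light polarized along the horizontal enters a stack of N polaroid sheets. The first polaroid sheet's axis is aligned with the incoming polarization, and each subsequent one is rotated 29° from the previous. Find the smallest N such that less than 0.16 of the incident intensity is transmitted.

N = 8

First polarizer is aligned with the polarization: full transmission.
Each further stage multiplies by cos²(29°) = 0.765.
After N polarizers: T = 0.765^(N−1). Require T < 0.16 ⇒ N−1 > ln(0.16)/ln(0.765) = 6.84, so N−1 ≥ 7 and N = 8.
Check: N=8 gives T = 0.1533 < 0.16; N=7 gives T = 0.2004.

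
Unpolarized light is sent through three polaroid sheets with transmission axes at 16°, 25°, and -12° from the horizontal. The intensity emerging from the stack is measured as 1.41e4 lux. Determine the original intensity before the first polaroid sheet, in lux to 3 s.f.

Unpolarized light through the first polarizer → I₁ = ½ I₀, now polarized at 16°.
I₂ = I₁ cos²(25° − 16°) = 0.5 I₀ · cos²(9°) = 0.4878 I₀.
I₃ = I₂ cos²(-12° − 25°) = 0.4878 I₀ · cos²(37°) = 0.3111 I₀.
So 1.41e4 lux = 0.3111 I₀, giving I₀ = 1.41e4/0.3111 = 4.532e+04 lux.

I₀ ≈ 4.53e4 lux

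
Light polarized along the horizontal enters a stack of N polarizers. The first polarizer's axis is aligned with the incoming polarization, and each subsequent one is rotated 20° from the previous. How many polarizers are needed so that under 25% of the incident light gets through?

N = 13

First polarizer is aligned with the polarization: full transmission.
Each further stage multiplies by cos²(20°) = 0.883.
After N polarizers: T = 0.883^(N−1). Require T < 0.25 ⇒ N−1 > ln(0.25)/ln(0.883) = 11.14, so N−1 ≥ 12 and N = 13.
Check: N=13 gives T = 0.2247 < 0.25; N=12 gives T = 0.2545.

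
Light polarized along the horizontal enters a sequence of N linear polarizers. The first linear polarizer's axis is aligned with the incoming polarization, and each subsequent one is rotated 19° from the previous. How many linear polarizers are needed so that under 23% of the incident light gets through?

First polarizer is aligned with the polarization: full transmission.
Each further stage multiplies by cos²(19°) = 0.894.
After N polarizers: T = 0.894^(N−1). Require T < 0.23 ⇒ N−1 > ln(0.23)/ln(0.894) = 13.12, so N−1 ≥ 14 and N = 15.
Check: N=15 gives T = 0.2083 < 0.23; N=14 gives T = 0.233.

N = 15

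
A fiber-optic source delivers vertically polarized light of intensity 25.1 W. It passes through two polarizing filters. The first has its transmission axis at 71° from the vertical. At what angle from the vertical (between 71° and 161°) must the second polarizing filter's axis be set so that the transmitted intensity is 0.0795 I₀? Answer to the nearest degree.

θ ≈ 101°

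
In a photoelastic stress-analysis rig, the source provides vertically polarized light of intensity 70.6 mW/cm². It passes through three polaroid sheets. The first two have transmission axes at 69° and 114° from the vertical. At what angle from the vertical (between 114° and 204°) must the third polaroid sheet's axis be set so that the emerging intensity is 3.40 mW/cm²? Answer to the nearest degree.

θ ≈ 144°

I₁ = I₀ cos²(69° − 0°) = I₀ cos²(69°) = 0.1284 I₀.
I₂ = I₁ cos²(114° − 69°) = 0.1284 I₀ · cos²(45°) = 0.06421 I₀.
Target fraction: 3.40 / 70.6 mW/cm² = 0.04816 of I₀.
Need I₃/I₀ = 0.04816, so cos²(θ − 114°) = 0.04816 / 0.06421 = 0.75.
θ − 114° = arccos(√0.75) = 30.0°, giving θ ≈ 114 + 30.0 = 144.0°.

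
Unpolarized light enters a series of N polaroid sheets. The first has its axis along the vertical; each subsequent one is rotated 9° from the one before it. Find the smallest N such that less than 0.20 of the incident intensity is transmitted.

N = 38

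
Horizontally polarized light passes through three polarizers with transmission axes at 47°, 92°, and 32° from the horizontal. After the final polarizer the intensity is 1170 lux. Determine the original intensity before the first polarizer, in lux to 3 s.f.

By Malus's law, I₁ = I₀ cos²(47° − 0°) = I₀ cos²(47°) = 0.4651 I₀.
I₂ = I₁ cos²(92° − 47°) = 0.4651 I₀ · cos²(45°) = 0.2326 I₀.
I₃ = I₂ cos²(32° − 92°) = 0.2326 I₀ · cos²(60°) = 0.05814 I₀.
So 1170 lux = 0.05814 I₀, giving I₀ = 1170/0.05814 = 2.012e+04 lux.

I₀ ≈ 2.01e4 lux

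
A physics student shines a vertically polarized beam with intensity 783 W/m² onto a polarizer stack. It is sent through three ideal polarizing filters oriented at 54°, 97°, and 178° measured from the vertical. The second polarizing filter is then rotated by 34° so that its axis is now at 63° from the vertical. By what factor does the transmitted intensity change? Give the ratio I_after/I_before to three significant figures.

Before rotation:
By Malus's law, I₁ = I₀ cos²(54° − 0°) = I₀ cos²(54°) = 0.3455 I₀.
I₂ = I₁ cos²(97° − 54°) = 0.3455 I₀ · cos²(43°) = 0.1848 I₀.
I₃ = I₂ cos²(178° − 97°) = 0.1848 I₀ · cos²(81°) = 0.004522 I₀.
After rotation:
I₁ = I₀ cos²(54° − 0°) = I₀ cos²(54°) = 0.3455 I₀.
I₂ = I₁ cos²(63° − 54°) = 0.3455 I₀ · cos²(9°) = 0.337 I₀.
Angle between axes 2 and 3: 65°. I₃ = 0.337 I₀ · cos²(65°) = 0.0602 I₀.
Ratio = 0.0602 / 0.004522 = 13.31.

I_new/I_old ≈ 13.3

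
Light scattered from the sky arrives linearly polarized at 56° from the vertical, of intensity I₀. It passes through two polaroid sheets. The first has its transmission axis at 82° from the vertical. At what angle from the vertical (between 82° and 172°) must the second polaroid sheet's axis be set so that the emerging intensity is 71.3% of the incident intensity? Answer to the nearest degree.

θ ≈ 102°

I₁ = I₀ cos²(82° − 56°) = I₀ cos²(26°) = 0.8078 I₀.
Need I₂/I₀ = 0.713, so cos²(θ − 82°) = 0.713 / 0.8078 = 0.8826.
θ − 82° = arccos(√0.8826) = 20.0°, giving θ ≈ 82 + 20.0 = 102.0°.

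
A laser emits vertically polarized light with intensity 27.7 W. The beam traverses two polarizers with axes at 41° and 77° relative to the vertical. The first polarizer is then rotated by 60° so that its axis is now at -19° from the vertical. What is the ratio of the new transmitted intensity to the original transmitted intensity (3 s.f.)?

I_new/I_old ≈ 0.0262

Before rotation:
I₁ = I₀ cos²(41° − 0°) = I₀ cos²(41°) = 0.5696 I₀.
I₂ = I₁ cos²(77° − 41°) = 0.5696 I₀ · cos²(36°) = 0.3728 I₀.
After rotation:
I₁ = I₀ cos²(-19° − 0°) = I₀ cos²(19°) = 0.894 I₀.
Angle between axes 1 and 2: 84°. I₂ = 0.894 I₀ · cos²(84°) = 0.009768 I₀.
Ratio = 0.009768 / 0.3728 = 0.0262.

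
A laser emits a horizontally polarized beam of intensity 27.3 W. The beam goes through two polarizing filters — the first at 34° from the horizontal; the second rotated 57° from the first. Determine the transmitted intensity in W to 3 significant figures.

By Malus's law, I₁ = 27.3 W · cos²(34°) = 18.76 W.
I₂ = I₁ · cos²(57°) = 18.76 · 0.2966 = 5.566 W.

I ≈ 5.57 W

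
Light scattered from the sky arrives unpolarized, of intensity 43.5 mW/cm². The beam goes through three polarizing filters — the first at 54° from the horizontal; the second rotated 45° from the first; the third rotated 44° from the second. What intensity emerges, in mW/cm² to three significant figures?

I ≈ 5.63 mW/cm²

Unpolarized light through the first polarizer → I₁ = 43.5 mW/cm²/2 = 21.75 mW/cm², polarized at 54°.
I₂ = I₁ · cos²(45°) = 21.75 · 0.5 = 10.88 mW/cm².
I₃ = I₂ · cos²(44°) = 10.88 · 0.5174 = 5.627 mW/cm².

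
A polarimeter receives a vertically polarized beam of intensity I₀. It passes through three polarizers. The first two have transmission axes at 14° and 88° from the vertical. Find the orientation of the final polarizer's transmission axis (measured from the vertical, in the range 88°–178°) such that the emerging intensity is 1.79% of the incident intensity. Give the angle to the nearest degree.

θ ≈ 148°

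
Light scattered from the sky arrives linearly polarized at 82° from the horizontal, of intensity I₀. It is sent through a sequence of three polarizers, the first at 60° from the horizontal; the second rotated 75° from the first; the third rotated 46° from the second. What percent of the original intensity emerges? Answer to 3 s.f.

≈ 2.78%

By Malus's law, I₁ = I₀ cos²(60° − 82°) = I₀ cos²(22°) = 0.8597 I₀.
I₂ = I₁ cos²(75°) = 0.8597 · 0.06699 I₀ = 0.05759 I₀.
I₃ = I₂ cos²(46°) = 0.05759 · 0.4826 I₀ = 0.02779 I₀.
That is 2.779% of the incident intensity.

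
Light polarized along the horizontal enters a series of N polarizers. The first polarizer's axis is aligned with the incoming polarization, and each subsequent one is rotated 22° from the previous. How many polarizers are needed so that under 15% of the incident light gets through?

N = 14

First polarizer is aligned with the polarization: full transmission.
Each further stage multiplies by cos²(22°) = 0.8597.
After N polarizers: T = 0.8597^(N−1). Require T < 0.15 ⇒ N−1 > ln(0.15)/ln(0.8597) = 12.55, so N−1 ≥ 13 and N = 14.
Check: N=14 gives T = 0.1401 < 0.15; N=13 gives T = 0.1629.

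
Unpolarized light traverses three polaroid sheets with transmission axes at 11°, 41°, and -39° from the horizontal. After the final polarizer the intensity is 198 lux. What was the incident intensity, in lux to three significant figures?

I₀ ≈ 1.75e4 lux

Unpolarized light through the first polarizer → I₁ = ½ I₀, now polarized at 11°.
I₂ = I₁ cos²(41° − 11°) = 0.5 I₀ · cos²(30°) = 0.375 I₀.
I₃ = I₂ cos²(-39° − 41°) = 0.375 I₀ · cos²(80°) = 0.01131 I₀.
So 198 lux = 0.01131 I₀, giving I₀ = 198/0.01131 = 1.751e+04 lux.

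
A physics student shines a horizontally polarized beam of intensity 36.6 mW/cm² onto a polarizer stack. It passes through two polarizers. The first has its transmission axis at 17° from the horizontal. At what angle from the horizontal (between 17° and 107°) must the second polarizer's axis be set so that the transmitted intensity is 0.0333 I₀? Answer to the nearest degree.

I₁ = I₀ cos²(17° − 0°) = I₀ cos²(17°) = 0.9145 I₀.
Need I₂/I₀ = 0.0333, so cos²(θ − 17°) = 0.0333 / 0.9145 = 0.03641.
θ − 17° = arccos(√0.03641) = 79.0°, giving θ ≈ 17 + 79.0 = 96.0°.

θ ≈ 96°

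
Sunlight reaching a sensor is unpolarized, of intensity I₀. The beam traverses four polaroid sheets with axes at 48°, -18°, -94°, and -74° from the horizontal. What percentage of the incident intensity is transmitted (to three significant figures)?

≈ 0.427%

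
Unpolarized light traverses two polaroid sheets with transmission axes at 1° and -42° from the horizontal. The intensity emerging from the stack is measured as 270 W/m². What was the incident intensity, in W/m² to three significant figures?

Unpolarized light through the first polarizer → I₁ = ½ I₀, now polarized at 1°.
I₂ = I₁ cos²(-42° − 1°) = 0.5 I₀ · cos²(43°) = 0.2674 I₀.
So 270 W/m² = 0.2674 I₀, giving I₀ = 270/0.2674 = 1010 W/m².

I₀ ≈ 1010 W/m²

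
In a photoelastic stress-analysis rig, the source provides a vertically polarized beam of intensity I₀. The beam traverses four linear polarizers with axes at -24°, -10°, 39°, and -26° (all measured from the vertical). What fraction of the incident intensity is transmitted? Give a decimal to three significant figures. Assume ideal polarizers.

≈ 0.0604 I₀

By Malus's law, I₁ = I₀ cos²(-24° − 0°) = I₀ cos²(24°) = 0.8346 I₀.
I₂ = I₁ cos²(-10° + 24°) = 0.8346 I₀ · cos²(14°) = 0.7857 I₀.
I₃ = I₂ cos²(39° + 10°) = 0.7857 I₀ · cos²(49°) = 0.3382 I₀.
I₄ = I₃ cos²(-26° − 39°) = 0.3382 I₀ · cos²(65°) = 0.0604 I₀.
Transmitted fraction = 0.0604.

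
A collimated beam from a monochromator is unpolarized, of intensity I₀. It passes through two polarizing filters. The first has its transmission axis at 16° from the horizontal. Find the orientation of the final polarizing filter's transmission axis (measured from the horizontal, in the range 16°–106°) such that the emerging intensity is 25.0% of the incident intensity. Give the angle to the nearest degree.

θ ≈ 61°

Unpolarized light through the first polarizer → I₁ = ½ I₀, now polarized at 16°.
Need I₂/I₀ = 0.25, so cos²(θ − 16°) = 0.25 / 0.5 = 0.5.
θ − 16° = arccos(√0.5) = 45.0°, giving θ ≈ 16 + 45.0 = 61.0°.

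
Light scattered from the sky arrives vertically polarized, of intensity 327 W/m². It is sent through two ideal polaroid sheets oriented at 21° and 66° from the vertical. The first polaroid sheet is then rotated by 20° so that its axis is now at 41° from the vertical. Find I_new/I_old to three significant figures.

Before rotation:
I₁ = I₀ cos²(21° − 0°) = I₀ cos²(21°) = 0.8716 I₀.
I₂ = I₁ cos²(66° − 21°) = 0.8716 I₀ · cos²(45°) = 0.4358 I₀.
After rotation:
I₁ = I₀ cos²(41° − 0°) = I₀ cos²(41°) = 0.5696 I₀.
I₂ = I₁ cos²(66° − 41°) = 0.5696 I₀ · cos²(25°) = 0.4679 I₀.
Ratio = 0.4679 / 0.4358 = 1.074.

I_new/I_old ≈ 1.07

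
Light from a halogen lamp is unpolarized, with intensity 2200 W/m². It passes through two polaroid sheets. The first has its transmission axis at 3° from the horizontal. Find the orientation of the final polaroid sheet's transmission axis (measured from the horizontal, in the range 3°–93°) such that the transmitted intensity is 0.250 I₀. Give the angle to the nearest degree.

θ ≈ 48°

Unpolarized light through the first polarizer → I₁ = ½ I₀, now polarized at 3°.
Need I₂/I₀ = 0.25, so cos²(θ − 3°) = 0.25 / 0.5 = 0.5.
θ − 3° = arccos(√0.5) = 45.0°, giving θ ≈ 3 + 45.0 = 48.0°.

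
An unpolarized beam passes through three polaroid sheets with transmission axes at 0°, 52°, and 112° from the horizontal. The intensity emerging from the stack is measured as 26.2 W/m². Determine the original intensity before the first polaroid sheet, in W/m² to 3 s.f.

I₀ ≈ 553 W/m²

Unpolarized light through the first polarizer → I₁ = ½ I₀, now polarized at 0°.
I₂ = I₁ cos²(52° − 0°) = 0.5 I₀ · cos²(52°) = 0.1895 I₀.
I₃ = I₂ cos²(112° − 52°) = 0.1895 I₀ · cos²(60°) = 0.04738 I₀.
So 26.2 W/m² = 0.04738 I₀, giving I₀ = 26.2/0.04738 = 553 W/m².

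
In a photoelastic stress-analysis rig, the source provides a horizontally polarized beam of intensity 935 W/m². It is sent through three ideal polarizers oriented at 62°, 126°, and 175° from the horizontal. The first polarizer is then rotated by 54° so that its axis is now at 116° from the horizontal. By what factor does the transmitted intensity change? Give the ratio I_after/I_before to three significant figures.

I_new/I_old ≈ 4.40

Before rotation:
By Malus's law, I₁ = I₀ cos²(62° − 0°) = I₀ cos²(62°) = 0.2204 I₀.
I₂ = I₁ cos²(126° − 62°) = 0.2204 I₀ · cos²(64°) = 0.04235 I₀.
I₃ = I₂ cos²(175° − 126°) = 0.04235 I₀ · cos²(49°) = 0.01823 I₀.
After rotation:
I₁ = I₀ cos²(116° − 0°) = I₀ cos²(64°) = 0.1922 I₀.
I₂ = I₁ cos²(126° − 116°) = 0.1922 I₀ · cos²(10°) = 0.1864 I₀.
I₃ = I₂ cos²(175° − 126°) = 0.1864 I₀ · cos²(49°) = 0.08022 I₀.
Ratio = 0.08022 / 0.01823 = 4.4.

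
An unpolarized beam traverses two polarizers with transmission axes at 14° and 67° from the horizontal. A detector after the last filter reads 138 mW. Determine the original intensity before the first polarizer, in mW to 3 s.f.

I₀ ≈ 762 mW

Unpolarized light through the first polarizer → I₁ = ½ I₀, now polarized at 14°.
I₂ = I₁ cos²(67° − 14°) = 0.5 I₀ · cos²(53°) = 0.1811 I₀.
So 138 mW = 0.1811 I₀, giving I₀ = 138/0.1811 = 762 mW.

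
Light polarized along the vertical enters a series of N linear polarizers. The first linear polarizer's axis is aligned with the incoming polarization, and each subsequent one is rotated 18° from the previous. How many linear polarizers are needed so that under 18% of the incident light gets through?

N = 19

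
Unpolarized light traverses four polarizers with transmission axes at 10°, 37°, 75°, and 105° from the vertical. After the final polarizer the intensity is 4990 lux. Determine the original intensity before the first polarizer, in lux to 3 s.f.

I₀ ≈ 2.70e4 lux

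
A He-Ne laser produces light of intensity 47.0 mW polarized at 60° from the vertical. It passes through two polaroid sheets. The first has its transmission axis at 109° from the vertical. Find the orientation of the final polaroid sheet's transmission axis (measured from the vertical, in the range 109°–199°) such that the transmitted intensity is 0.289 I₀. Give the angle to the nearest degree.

I₁ = I₀ cos²(109° − 60°) = I₀ cos²(49°) = 0.4304 I₀.
Need I₂/I₀ = 0.289, so cos²(θ − 109°) = 0.289 / 0.4304 = 0.6714.
θ − 109° = arccos(√0.6714) = 35.0°, giving θ ≈ 109 + 35.0 = 144.0°.

θ ≈ 144°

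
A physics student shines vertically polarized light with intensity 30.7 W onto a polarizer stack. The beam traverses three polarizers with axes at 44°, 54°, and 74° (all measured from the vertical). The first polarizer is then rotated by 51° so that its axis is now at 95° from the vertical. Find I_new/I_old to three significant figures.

I_new/I_old ≈ 0.00862

Before rotation:
I₁ = I₀ cos²(44° − 0°) = I₀ cos²(44°) = 0.5174 I₀.
I₂ = I₁ cos²(54° − 44°) = 0.5174 I₀ · cos²(10°) = 0.5018 I₀.
I₃ = I₂ cos²(74° − 54°) = 0.5018 I₀ · cos²(20°) = 0.4431 I₀.
After rotation:
I₁ = I₀ cos²(95° − 0°) = I₀ cos²(85°) = 0.007596 I₀.
I₂ = I₁ cos²(54° − 95°) = 0.007596 I₀ · cos²(41°) = 0.004327 I₀.
I₃ = I₂ cos²(74° − 54°) = 0.004327 I₀ · cos²(20°) = 0.003821 I₀.
Ratio = 0.003821 / 0.4431 = 0.008621.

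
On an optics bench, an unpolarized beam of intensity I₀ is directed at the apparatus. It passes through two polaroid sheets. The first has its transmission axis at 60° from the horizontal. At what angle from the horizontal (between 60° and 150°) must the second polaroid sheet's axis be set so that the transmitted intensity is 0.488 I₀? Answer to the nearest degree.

Unpolarized light through the first polarizer → I₁ = ½ I₀, now polarized at 60°.
Need I₂/I₀ = 0.488, so cos²(θ − 60°) = 0.488 / 0.5 = 0.976.
θ − 60° = arccos(√0.976) = 8.9°, giving θ ≈ 60 + 8.9 = 68.9°.

θ ≈ 69°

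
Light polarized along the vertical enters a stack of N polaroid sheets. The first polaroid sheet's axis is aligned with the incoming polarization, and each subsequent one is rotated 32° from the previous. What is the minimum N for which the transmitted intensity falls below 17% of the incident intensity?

First polarizer is aligned with the polarization: full transmission.
Each further stage multiplies by cos²(32°) = 0.7192.
After N polarizers: T = 0.7192^(N−1). Require T < 0.17 ⇒ N−1 > ln(0.17)/ln(0.7192) = 5.38, so N−1 ≥ 6 and N = 7.
Check: N=7 gives T = 0.1384 < 0.17; N=6 gives T = 0.1924.

N = 7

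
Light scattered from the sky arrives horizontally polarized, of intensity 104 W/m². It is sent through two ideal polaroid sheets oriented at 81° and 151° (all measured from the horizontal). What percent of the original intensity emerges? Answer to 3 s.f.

I₁ = 104 W/m² · cos²(81°) = 2.545 W/m².
I₂ = I₁ · cos²(70°) = 2.545 · 0.117 = 0.2977 W/m².
That is 0.2863% of the incident intensity.

≈ 0.286%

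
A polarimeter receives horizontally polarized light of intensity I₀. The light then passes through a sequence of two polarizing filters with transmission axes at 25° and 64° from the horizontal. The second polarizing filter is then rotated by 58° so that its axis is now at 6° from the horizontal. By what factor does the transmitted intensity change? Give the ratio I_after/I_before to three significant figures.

I_new/I_old ≈ 1.48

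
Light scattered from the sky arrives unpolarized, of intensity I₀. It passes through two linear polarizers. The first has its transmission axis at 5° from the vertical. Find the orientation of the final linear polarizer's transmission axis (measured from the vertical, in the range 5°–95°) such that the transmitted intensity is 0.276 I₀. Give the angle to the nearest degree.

Unpolarized light through the first polarizer → I₁ = ½ I₀, now polarized at 5°.
Need I₂/I₀ = 0.276, so cos²(θ − 5°) = 0.276 / 0.5 = 0.552.
θ − 5° = arccos(√0.552) = 42.0°, giving θ ≈ 5 + 42.0 = 47.0°.

θ ≈ 47°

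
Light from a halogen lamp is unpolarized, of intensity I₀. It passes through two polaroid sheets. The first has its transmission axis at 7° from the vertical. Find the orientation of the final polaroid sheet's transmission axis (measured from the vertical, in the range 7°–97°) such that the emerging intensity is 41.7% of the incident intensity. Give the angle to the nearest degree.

θ ≈ 31°

Unpolarized light through the first polarizer → I₁ = ½ I₀, now polarized at 7°.
Need I₂/I₀ = 0.417, so cos²(θ − 7°) = 0.417 / 0.5 = 0.834.
θ − 7° = arccos(√0.834) = 24.0°, giving θ ≈ 7 + 24.0 = 31.0°.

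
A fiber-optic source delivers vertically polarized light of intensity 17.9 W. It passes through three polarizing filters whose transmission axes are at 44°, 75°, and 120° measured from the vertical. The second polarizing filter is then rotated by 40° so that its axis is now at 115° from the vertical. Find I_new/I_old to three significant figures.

I_new/I_old ≈ 0.286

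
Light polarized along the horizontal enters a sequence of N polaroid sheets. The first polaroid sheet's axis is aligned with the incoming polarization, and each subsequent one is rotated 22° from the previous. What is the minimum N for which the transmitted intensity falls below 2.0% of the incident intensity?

First polarizer is aligned with the polarization: full transmission.
Each further stage multiplies by cos²(22°) = 0.8597.
After N polarizers: T = 0.8597^(N−1). Require T < 0.020 ⇒ N−1 > ln(0.020)/ln(0.8597) = 25.87, so N−1 ≥ 26 and N = 27.
Check: N=27 gives T = 0.01962 < 0.020; N=26 gives T = 0.02282.

N = 27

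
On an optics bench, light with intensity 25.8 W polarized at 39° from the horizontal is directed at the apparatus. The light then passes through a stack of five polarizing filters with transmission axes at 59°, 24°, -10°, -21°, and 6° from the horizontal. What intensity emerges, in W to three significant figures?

I ≈ 8.04 W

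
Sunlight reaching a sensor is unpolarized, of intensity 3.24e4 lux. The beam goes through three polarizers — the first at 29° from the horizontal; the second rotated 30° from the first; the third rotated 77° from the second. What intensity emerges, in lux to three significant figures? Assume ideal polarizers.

I ≈ 615 lux

Unpolarized light through the first polarizer → I₁ = 3.24e4 lux/2 = 1.62e+04 lux, polarized at 29°.
I₂ = I₁ · cos²(30°) = 1.62e+04 · 0.75 = 1.215e+04 lux.
I₃ = I₂ · cos²(77°) = 1.215e+04 · 0.0506 = 614.8 lux.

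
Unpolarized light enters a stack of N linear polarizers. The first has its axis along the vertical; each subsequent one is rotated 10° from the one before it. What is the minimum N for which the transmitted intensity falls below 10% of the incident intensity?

First polarizer halves the unpolarized light: factor 1/2.
Each further stage multiplies by cos²(10°) = 0.9698.
After N polarizers: T = 0.5·0.9698^(N−1). Require T < 0.10 ⇒ N−1 > ln(0.10/0.5)/ln(0.9698) = 52.57, so N−1 ≥ 53 and N = 54.
Check: N=54 gives T = 0.09868 < 0.10; N=53 gives T = 0.1017.

N = 54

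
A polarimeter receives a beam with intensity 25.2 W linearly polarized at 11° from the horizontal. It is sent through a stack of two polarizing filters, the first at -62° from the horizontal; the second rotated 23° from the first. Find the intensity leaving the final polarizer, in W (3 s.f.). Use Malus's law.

I ≈ 1.83 W

By Malus's law, I₁ = 25.2 W · cos²(73°) = 2.154 W.
I₂ = I₁ · cos²(23°) = 2.154 · 0.8473 = 1.825 W.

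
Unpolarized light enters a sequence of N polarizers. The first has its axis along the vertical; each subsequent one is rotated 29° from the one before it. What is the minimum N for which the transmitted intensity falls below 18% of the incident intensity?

N = 5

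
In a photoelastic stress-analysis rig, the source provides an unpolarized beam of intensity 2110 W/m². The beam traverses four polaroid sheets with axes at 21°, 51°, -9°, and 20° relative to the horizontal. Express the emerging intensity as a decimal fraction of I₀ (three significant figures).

Unpolarized light through the first polarizer → I₁ = 2110 W/m²/2 = 1055 W/m², polarized at 21°.
I₂ = I₁ · cos²(30°) = 1055 · 0.75 = 791.3 W/m².
I₃ = I₂ · cos²(60°) = 791.3 · 0.25 = 197.8 W/m².
I₄ = I₃ · cos²(29°) = 197.8 · 0.765 = 151.3 W/m².
Transmitted fraction = 0.07171.

I/I₀ ≈ 0.0717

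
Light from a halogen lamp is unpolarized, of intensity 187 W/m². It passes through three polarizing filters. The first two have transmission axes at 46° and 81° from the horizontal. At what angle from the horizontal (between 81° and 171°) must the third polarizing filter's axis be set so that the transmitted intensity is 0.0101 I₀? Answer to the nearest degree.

θ ≈ 161°

Unpolarized light through the first polarizer → I₁ = ½ I₀, now polarized at 46°.
I₂ = I₁ cos²(81° − 46°) = 0.5 I₀ · cos²(35°) = 0.3355 I₀.
Need I₃/I₀ = 0.0101, so cos²(θ − 81°) = 0.0101 / 0.3355 = 0.0301.
θ − 81° = arccos(√0.0301) = 80.0°, giving θ ≈ 81 + 80.0 = 161.0°.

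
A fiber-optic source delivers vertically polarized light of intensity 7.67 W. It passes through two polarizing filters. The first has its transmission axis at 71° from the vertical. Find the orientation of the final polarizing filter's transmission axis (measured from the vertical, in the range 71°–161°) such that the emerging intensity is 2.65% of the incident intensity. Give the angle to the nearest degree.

I₁ = I₀ cos²(71° − 0°) = I₀ cos²(71°) = 0.106 I₀.
Need I₂/I₀ = 0.0265, so cos²(θ − 71°) = 0.0265 / 0.106 = 0.25.
θ − 71° = arccos(√0.25) = 60.0°, giving θ ≈ 71 + 60.0 = 131.0°.

θ ≈ 131°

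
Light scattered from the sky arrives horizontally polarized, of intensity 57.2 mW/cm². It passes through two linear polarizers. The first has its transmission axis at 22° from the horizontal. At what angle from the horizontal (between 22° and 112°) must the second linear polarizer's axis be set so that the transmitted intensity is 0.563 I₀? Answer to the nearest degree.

θ ≈ 58°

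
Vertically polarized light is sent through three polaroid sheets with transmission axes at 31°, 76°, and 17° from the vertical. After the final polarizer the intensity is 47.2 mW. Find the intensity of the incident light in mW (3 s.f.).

I₁ = I₀ cos²(31° − 0°) = I₀ cos²(31°) = 0.7347 I₀.
I₂ = I₁ cos²(76° − 31°) = 0.7347 I₀ · cos²(45°) = 0.3674 I₀.
I₃ = I₂ cos²(17° − 76°) = 0.3674 I₀ · cos²(59°) = 0.09745 I₀.
So 47.2 mW = 0.09745 I₀, giving I₀ = 47.2/0.09745 = 484.4 mW.

I₀ ≈ 484 mW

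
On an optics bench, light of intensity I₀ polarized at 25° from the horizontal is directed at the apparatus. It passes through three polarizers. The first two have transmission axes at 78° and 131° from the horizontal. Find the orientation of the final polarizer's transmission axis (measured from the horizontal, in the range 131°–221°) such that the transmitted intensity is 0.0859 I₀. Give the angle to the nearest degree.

θ ≈ 167°

By Malus's law, I₁ = I₀ cos²(78° − 25°) = I₀ cos²(53°) = 0.3622 I₀.
I₂ = I₁ cos²(131° − 78°) = 0.3622 I₀ · cos²(53°) = 0.1312 I₀.
Need I₃/I₀ = 0.0859, so cos²(θ − 131°) = 0.0859 / 0.1312 = 0.6548.
θ − 131° = arccos(√0.6548) = 36.0°, giving θ ≈ 131 + 36.0 = 167.0°.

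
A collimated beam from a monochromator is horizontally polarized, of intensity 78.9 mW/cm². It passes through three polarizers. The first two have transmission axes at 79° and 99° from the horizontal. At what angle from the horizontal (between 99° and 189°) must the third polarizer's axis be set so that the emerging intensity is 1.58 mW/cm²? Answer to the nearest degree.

I₁ = I₀ cos²(79° − 0°) = I₀ cos²(79°) = 0.03641 I₀.
I₂ = I₁ cos²(99° − 79°) = 0.03641 I₀ · cos²(20°) = 0.03215 I₀.
Target fraction: 1.58 / 78.9 mW/cm² = 0.02003 of I₀.
Need I₃/I₀ = 0.02003, so cos²(θ − 99°) = 0.02003 / 0.03215 = 0.6229.
θ − 99° = arccos(√0.6229) = 37.9°, giving θ ≈ 99 + 37.9 = 136.9°.

θ ≈ 137°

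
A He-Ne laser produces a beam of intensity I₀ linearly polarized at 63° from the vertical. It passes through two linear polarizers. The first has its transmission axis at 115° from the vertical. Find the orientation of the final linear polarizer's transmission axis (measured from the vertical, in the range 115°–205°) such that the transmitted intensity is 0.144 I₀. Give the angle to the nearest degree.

I₁ = I₀ cos²(115° − 63°) = I₀ cos²(52°) = 0.379 I₀.
Need I₂/I₀ = 0.144, so cos²(θ − 115°) = 0.144 / 0.379 = 0.3799.
θ − 115° = arccos(√0.3799) = 51.9°, giving θ ≈ 115 + 51.9 = 166.9°.

θ ≈ 167°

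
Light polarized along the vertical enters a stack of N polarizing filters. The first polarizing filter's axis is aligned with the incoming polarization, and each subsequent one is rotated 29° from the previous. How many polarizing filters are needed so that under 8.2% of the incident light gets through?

N = 11

First polarizer is aligned with the polarization: full transmission.
Each further stage multiplies by cos²(29°) = 0.765.
After N polarizers: T = 0.765^(N−1). Require T < 0.082 ⇒ N−1 > ln(0.082)/ln(0.765) = 9.33, so N−1 ≥ 10 and N = 11.
Check: N=11 gives T = 0.06861 < 0.082; N=10 gives T = 0.08969.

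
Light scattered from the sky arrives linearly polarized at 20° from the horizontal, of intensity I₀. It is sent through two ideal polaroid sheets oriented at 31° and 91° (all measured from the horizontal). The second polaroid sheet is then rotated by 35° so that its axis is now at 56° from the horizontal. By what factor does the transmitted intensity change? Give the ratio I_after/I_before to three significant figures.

Before rotation:
I₁ = I₀ cos²(31° − 20°) = I₀ cos²(11°) = 0.9636 I₀.
I₂ = I₁ cos²(91° − 31°) = 0.9636 I₀ · cos²(60°) = 0.2409 I₀.
After rotation:
I₁ = I₀ cos²(31° − 20°) = I₀ cos²(11°) = 0.9636 I₀.
I₂ = I₁ cos²(56° − 31°) = 0.9636 I₀ · cos²(25°) = 0.7915 I₀.
Ratio = 0.7915 / 0.2409 = 3.286.

I_new/I_old ≈ 3.29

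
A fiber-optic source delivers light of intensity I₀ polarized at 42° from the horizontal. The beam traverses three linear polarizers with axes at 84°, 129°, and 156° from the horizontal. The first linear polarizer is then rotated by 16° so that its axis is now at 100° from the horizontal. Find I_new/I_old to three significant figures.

I_new/I_old ≈ 0.778

Before rotation:
I₁ = I₀ cos²(84° − 42°) = I₀ cos²(42°) = 0.5523 I₀.
I₂ = I₁ cos²(129° − 84°) = 0.5523 I₀ · cos²(45°) = 0.2761 I₀.
I₃ = I₂ cos²(156° − 129°) = 0.2761 I₀ · cos²(27°) = 0.2192 I₀.
After rotation:
I₁ = I₀ cos²(100° − 42°) = I₀ cos²(58°) = 0.2808 I₀.
I₂ = I₁ cos²(129° − 100°) = 0.2808 I₀ · cos²(29°) = 0.2148 I₀.
I₃ = I₂ cos²(156° − 129°) = 0.2148 I₀ · cos²(27°) = 0.1705 I₀.
Ratio = 0.1705 / 0.2192 = 0.7779.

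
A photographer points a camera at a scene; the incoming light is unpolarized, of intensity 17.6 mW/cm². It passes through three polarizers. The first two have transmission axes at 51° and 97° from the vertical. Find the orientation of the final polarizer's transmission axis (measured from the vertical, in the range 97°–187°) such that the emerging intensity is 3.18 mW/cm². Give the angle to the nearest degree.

θ ≈ 127°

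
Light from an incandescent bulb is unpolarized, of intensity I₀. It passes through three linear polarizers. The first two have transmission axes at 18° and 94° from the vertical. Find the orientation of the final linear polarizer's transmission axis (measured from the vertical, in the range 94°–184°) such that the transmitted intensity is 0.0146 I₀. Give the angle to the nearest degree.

θ ≈ 139°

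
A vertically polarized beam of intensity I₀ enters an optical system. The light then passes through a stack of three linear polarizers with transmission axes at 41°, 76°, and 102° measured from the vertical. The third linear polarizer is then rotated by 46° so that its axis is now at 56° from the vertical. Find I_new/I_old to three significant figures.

I_new/I_old ≈ 1.09

Before rotation:
By Malus's law, I₁ = I₀ cos²(41° − 0°) = I₀ cos²(41°) = 0.5696 I₀.
I₂ = I₁ cos²(76° − 41°) = 0.5696 I₀ · cos²(35°) = 0.3822 I₀.
I₃ = I₂ cos²(102° − 76°) = 0.3822 I₀ · cos²(26°) = 0.3088 I₀.
After rotation:
I₁ = I₀ cos²(41° − 0°) = I₀ cos²(41°) = 0.5696 I₀.
I₂ = I₁ cos²(76° − 41°) = 0.5696 I₀ · cos²(35°) = 0.3822 I₀.
I₃ = I₂ cos²(56° − 76°) = 0.3822 I₀ · cos²(20°) = 0.3375 I₀.
Ratio = 0.3375 / 0.3088 = 1.093.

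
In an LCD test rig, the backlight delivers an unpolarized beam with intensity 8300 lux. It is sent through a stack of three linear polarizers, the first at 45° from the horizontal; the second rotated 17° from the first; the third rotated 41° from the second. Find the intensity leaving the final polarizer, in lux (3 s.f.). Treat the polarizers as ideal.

I ≈ 2160 lux

Unpolarized light through the first polarizer → I₁ = 8300 lux/2 = 4150 lux, polarized at 45°.
I₂ = I₁ · cos²(17°) = 4150 · 0.9145 = 3795 lux.
I₃ = I₂ · cos²(41°) = 3795 · 0.5696 = 2162 lux.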